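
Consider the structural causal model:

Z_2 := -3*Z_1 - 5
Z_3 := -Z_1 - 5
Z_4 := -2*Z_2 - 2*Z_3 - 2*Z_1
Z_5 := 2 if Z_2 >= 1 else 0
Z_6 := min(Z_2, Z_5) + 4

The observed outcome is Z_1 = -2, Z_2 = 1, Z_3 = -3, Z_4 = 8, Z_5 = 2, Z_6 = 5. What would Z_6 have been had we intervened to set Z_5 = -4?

0

The intervention breaks the incoming arrows to Z_5: Z_5 := 2 if Z_2 >= 1 else 0 no longer applies, and Z_5 = -4.
Z_2 = -3*Z_1 - 5  [with Z_1=-2]  = 1
Z_6 = min(Z_2, Z_5) + 4  [with Z_2=1, Z_5=-4]  = 0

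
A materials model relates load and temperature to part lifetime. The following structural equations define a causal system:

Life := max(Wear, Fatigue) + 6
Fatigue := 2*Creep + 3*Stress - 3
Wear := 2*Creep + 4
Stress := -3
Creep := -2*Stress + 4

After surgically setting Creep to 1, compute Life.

do(Creep=1) replaces the equation Creep := -2*Stress + 4 with the constant Creep = 1.
Wear = 2*Creep + 4  [with Creep=1]  = 6
Fatigue = 2*Creep + 3*Stress - 3  [with Creep=1, Stress=-3]  = -10
Life = max(Wear, Fatigue) + 6  [with Wear=6, Fatigue=-10]  = 12

12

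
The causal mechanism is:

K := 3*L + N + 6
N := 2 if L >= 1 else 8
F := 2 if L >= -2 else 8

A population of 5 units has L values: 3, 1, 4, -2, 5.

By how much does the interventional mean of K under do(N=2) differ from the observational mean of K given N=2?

Under do(N=2), N's equation is replaced by N=2 for every unit. Per-unit K: 17, 11, 20, 2, 23. Mean = 14.6.
Conditioning on N=2 selects the 4 unit(s) with L ∈ {3, 1, 4, 5}. Their K values: 17, 11, 20, 23. Mean = 17.75.
Difference = 14.6 − 17.75 = -3.15.

-3.15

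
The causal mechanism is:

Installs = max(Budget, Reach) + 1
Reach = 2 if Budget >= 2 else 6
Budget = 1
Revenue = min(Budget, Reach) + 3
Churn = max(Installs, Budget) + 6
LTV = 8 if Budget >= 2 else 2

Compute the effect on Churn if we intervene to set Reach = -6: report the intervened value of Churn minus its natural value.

Under do(Reach=-6), the mechanism Reach = 2 if Budget >= 2 else 6 is discarded; Reach is fixed at -6.
Installs = max(Budget, Reach) + 1  [with Budget=1, Reach=-6]  = 2
Churn = max(Installs, Budget) + 6  [with Installs=2, Budget=1]  = 8
Without intervention: Reach = 2 if Budget >= 2 else 6  [with Budget=1]  = 6; Installs = max(Budget, Reach) + 1  [with Budget=1, Reach=6]  = 7; Churn = max(Installs, Budget) + 6  [with Installs=7, Budget=1]  = 13.
Change = 8 − 13 = -5.

-5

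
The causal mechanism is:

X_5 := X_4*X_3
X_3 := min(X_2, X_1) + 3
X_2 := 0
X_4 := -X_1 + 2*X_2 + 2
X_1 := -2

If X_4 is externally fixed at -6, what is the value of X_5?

-6

Intervening sets X_4 = -6 and removes its equation (X_4 := -X_1 + 2*X_2 + 2).
X_3 = min(X_2, X_1) + 3  [with X_2=0, X_1=-2]  = 1
X_5 = X_4*X_3  [with X_4=-6, X_3=1]  = -6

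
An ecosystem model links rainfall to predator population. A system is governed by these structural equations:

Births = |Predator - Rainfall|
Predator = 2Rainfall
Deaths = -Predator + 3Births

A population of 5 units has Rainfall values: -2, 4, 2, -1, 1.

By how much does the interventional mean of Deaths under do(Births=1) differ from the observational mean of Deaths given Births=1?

-1.6

The intervention sets Births=1 in all 5 units regardless of Rainfall. Recomputing Deaths per unit gives 7, -5, -1, 5, 1; average 1.4.
Observing Births=1 restricts to units where Births's equation naturally yields 1: Rainfall ∈ {-1, 1}. In that subpopulation Deaths = 5, 1, mean 3.
Difference = 1.4 − 3 = -1.6.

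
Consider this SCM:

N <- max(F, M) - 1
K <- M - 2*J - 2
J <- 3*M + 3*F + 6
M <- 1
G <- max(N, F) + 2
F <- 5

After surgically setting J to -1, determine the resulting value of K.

Under do(J=-1), the mechanism J <- 3*M + 3*F + 6 is discarded; J is fixed at -1.
K = M - 2*J - 2  [with M=1, J=-1]  = 1

1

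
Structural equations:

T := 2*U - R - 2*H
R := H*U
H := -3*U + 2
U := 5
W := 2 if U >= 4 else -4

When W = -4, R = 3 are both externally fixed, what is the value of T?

33

Under do(W = -4, R = 3), each intervened variable's structural equation is replaced by its fixed value.
H = -3*U + 2  [with U=5]  = -13
T = 2*U - R - 2*H  [with U=5, R=3, H=-13]  = 33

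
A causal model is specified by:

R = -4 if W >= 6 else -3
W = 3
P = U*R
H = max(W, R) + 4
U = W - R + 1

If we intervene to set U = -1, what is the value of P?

do(U=-1) replaces the equation U = W - R + 1 with the constant U = -1.
R = -4 if W >= 6 else -3  [with W=3]  = -3
P = U*R  [with U=-1, R=-3]  = 3

3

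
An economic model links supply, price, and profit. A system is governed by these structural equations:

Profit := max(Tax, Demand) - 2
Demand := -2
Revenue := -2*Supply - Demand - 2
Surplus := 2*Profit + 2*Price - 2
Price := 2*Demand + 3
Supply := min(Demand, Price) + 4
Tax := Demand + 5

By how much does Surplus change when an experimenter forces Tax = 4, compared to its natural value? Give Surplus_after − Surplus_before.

2

Under do(Tax=4), the mechanism Tax := Demand + 5 is discarded; Tax is fixed at 4.
Price = 2*Demand + 3  [with Demand=-2]  = -1
Profit = max(Tax, Demand) - 2  [with Tax=4, Demand=-2]  = 2
Surplus = 2*Profit + 2*Price - 2  [with Profit=2, Price=-1]  = 0
Without intervention: Price = 2*Demand + 3  [with Demand=-2]  = -1; Tax = Demand + 5  [with Demand=-2]  = 3; Profit = max(Tax, Demand) - 2  [with Tax=3, Demand=-2]  = 1; Surplus = 2*Profit + 2*Price - 2  [with Profit=1, Price=-1]  = -2.
Change = 0 − (-2) = 2.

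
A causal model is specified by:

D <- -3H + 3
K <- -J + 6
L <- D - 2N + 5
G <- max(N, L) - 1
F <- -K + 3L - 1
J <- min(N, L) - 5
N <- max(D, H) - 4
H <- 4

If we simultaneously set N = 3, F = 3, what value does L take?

The joint intervention fixes N = 3, F = 3, removing each variable's own equation.
D = -3H + 3  [with H=4]  = -9
L = D - 2N + 5  [with D=-9, N=3]  = -10

-10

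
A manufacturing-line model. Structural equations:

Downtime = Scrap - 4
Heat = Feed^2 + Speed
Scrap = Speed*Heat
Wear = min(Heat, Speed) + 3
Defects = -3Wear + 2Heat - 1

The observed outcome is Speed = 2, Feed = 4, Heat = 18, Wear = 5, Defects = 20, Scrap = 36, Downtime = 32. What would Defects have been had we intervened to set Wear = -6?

Intervening sets Wear = -6 and removes its equation (Wear = min(Heat, Speed) + 3).
Heat = Feed^2 + Speed  [with Feed=4, Speed=2]  = 18
Defects = -3Wear + 2Heat - 1  [with Wear=-6, Heat=18]  = 53

53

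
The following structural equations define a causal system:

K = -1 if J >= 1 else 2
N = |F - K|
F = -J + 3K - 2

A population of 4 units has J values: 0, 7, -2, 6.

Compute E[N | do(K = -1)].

6.75

Under do(K=-1), K's equation is replaced by K=-1 for every unit. Per-unit N: 4, 11, 2, 10. Mean = 6.75.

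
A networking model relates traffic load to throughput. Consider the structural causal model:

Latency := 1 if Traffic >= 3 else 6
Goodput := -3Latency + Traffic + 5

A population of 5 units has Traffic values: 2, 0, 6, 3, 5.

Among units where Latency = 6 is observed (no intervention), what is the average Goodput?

E[Goodput|Latency=6] averages over only the 2 units with Latency=6 (Traffic = 2, 0): Goodput = -11, -13, mean -12.

-12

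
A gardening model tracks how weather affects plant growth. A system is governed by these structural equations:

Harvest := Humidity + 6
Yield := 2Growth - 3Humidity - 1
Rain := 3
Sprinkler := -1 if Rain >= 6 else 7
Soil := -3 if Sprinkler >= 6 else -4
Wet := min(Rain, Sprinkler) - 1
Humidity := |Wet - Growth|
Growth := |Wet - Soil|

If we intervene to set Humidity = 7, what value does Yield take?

Intervening sets Humidity = 7 and removes its equation (Humidity := |Wet - Growth|).
Sprinkler = -1 if Rain >= 6 else 7  [with Rain=3]  = 7
Soil = -3 if Sprinkler >= 6 else -4  [with Sprinkler=7]  = -3
Wet = min(Rain, Sprinkler) - 1  [with Rain=3, Sprinkler=7]  = 2
Growth = |Wet - Soil|  [with Wet=2, Soil=-3]  = 5
Yield = 2Growth - 3Humidity - 1  [with Growth=5, Humidity=7]  = -12

-12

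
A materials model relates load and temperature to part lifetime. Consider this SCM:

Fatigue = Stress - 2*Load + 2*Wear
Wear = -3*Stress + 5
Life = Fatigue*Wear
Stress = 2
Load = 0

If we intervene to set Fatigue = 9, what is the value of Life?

Intervening sets Fatigue = 9 and removes its equation (Fatigue = Stress - 2*Load + 2*Wear).
Wear = -3*Stress + 5  [with Stress=2]  = -1
Life = Fatigue*Wear  [with Fatigue=9, Wear=-1]  = -9

-9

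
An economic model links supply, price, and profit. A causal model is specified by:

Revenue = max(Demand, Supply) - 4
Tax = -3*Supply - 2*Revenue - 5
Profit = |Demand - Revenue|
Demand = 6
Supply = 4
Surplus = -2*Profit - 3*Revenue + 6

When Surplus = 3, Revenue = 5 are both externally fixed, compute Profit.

Under do(Surplus = 3, Revenue = 5), each intervened variable's structural equation is replaced by its fixed value.
Profit = |Demand - Revenue|  [with Demand=6, Revenue=5]  = 1

1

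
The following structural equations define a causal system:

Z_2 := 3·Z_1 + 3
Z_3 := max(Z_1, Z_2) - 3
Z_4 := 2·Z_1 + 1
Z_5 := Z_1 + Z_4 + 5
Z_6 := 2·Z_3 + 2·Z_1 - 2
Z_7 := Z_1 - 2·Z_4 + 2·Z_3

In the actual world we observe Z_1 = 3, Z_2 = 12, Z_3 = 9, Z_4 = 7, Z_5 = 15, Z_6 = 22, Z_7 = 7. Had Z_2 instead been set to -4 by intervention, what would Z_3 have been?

The intervention breaks the incoming arrows to Z_2: Z_2 := 3·Z_1 + 3 no longer applies, and Z_2 = -4.
Z_3 = max(Z_1, Z_2) - 3  [with Z_1=3, Z_2=-4]  = 0

0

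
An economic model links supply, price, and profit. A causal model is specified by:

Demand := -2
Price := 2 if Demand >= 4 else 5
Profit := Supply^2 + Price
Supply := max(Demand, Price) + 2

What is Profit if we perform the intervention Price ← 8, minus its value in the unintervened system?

54

Under do(Price=8), the mechanism Price := 2 if Demand >= 4 else 5 is discarded; Price is fixed at 8.
Supply = max(Demand, Price) + 2  [with Demand=-2, Price=8]  = 10
Profit = Supply^2 + Price  [with Supply=10, Price=8]  = 108
Without intervention: Price = 2 if Demand >= 4 else 5  [with Demand=-2]  = 5; Supply = max(Demand, Price) + 2  [with Demand=-2, Price=5]  = 7; Profit = Supply^2 + Price  [with Supply=7, Price=5]  = 54.
Change = 108 − 54 = 54.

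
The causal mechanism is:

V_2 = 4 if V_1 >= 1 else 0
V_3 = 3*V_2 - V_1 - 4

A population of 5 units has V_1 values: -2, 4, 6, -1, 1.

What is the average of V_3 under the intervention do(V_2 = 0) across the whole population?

-5.6

Under do(V_2=0), V_2's equation is replaced by V_2=0 for every unit. Per-unit V_3: -2, -8, -10, -3, -5. Mean = -5.6.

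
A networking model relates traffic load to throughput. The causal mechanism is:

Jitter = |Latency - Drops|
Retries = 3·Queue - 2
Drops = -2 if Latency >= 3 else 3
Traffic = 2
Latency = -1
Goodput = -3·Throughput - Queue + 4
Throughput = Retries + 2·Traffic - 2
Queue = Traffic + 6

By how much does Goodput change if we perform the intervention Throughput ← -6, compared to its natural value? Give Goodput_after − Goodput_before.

90

do(Throughput=-6) replaces the equation Throughput = Retries + 2·Traffic - 2 with the constant Throughput = -6.
Queue = Traffic + 6  [with Traffic=2]  = 8
Goodput = -3·Throughput - Queue + 4  [with Throughput=-6, Queue=8]  = 14
Without intervention: Queue = Traffic + 6  [with Traffic=2]  = 8; Retries = 3·Queue - 2  [with Queue=8]  = 22; Throughput = Retries + 2·Traffic - 2  [with Retries=22, Traffic=2]  = 24; Goodput = -3·Throughput - Queue + 4  [with Throughput=24, Queue=8]  = -76.
Change = 14 − (-76) = 90.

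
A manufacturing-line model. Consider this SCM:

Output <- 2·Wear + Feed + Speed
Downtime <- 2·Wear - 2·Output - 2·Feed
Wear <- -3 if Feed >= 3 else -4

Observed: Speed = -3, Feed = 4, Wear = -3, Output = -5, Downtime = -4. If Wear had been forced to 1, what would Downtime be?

do(Wear=1) replaces the equation Wear <- -3 if Feed >= 3 else -4 with the constant Wear = 1.
Output = 2·Wear + Feed + Speed  [with Wear=1, Feed=4, Speed=-3]  = 3
Downtime = 2·Wear - 2·Output - 2·Feed  [with Wear=1, Output=3, Feed=4]  = -12

-12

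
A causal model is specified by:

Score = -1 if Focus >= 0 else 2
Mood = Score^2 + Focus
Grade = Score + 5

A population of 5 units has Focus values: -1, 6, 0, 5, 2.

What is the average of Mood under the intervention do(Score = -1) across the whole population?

Every unit gets Score=-1 under the intervention. Mood values become 0, 7, 1, 6, 3; E[Mood|do(Score=-1)] = 3.4.

3.4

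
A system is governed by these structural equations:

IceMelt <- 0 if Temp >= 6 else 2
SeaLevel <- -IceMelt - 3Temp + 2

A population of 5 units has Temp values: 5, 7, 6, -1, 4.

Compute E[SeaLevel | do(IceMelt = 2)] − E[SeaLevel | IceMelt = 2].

-4.6

do(IceMelt=2) breaks IceMelt's dependence on Temp. With IceMelt=2 fixed, SeaLevel across the units is -15, -21, -18, 3, -12, mean -12.6.
Conditioning on IceMelt=2 selects the 3 unit(s) with Temp ∈ {5, -1, 4}. Their SeaLevel values: -15, 3, -12. Mean = -8.
Difference = -12.6 − (-8) = -4.6.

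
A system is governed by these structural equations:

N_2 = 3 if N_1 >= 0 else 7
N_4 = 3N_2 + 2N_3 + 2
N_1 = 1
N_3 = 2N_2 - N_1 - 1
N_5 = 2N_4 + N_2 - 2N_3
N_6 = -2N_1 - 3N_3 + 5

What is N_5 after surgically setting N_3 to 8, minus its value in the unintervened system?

8

do(N_3=8) replaces the equation N_3 = 2N_2 - N_1 - 1 with the constant N_3 = 8.
N_2 = 3 if N_1 >= 0 else 7  [with N_1=1]  = 3
N_4 = 3N_2 + 2N_3 + 2  [with N_2=3, N_3=8]  = 27
N_5 = 2N_4 + N_2 - 2N_3  [with N_4=27, N_2=3, N_3=8]  = 41
Without intervention: N_2 = 3 if N_1 >= 0 else 7  [with N_1=1]  = 3; N_3 = 2N_2 - N_1 - 1  [with N_2=3, N_1=1]  = 4; N_4 = 3N_2 + 2N_3 + 2  [with N_2=3, N_3=4]  = 19; N_5 = 2N_4 + N_2 - 2N_3  [with N_4=19, N_2=3, N_3=4]  = 33.
Change = 41 − 33 = 8.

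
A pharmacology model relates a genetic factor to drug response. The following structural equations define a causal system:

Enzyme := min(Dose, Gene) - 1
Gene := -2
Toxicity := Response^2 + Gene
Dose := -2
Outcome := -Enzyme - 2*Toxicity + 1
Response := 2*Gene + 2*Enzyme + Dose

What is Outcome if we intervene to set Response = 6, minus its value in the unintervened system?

Under do(Response=6), the mechanism Response := 2*Gene + 2*Enzyme + Dose is discarded; Response is fixed at 6.
Enzyme = min(Dose, Gene) - 1  [with Dose=-2, Gene=-2]  = -3
Toxicity = Response^2 + Gene  [with Response=6, Gene=-2]  = 34
Outcome = -Enzyme - 2*Toxicity + 1  [with Enzyme=-3, Toxicity=34]  = -64
Without intervention: Enzyme = min(Dose, Gene) - 1  [with Dose=-2, Gene=-2]  = -3; Response = 2*Gene + 2*Enzyme + Dose  [with Gene=-2, Enzyme=-3, Dose=-2]  = -12; Toxicity = Response^2 + Gene  [with Response=-12, Gene=-2]  = 142; Outcome = -Enzyme - 2*Toxicity + 1  [with Enzyme=-3, Toxicity=142]  = -280.
Change = -64 − (-280) = 216.

216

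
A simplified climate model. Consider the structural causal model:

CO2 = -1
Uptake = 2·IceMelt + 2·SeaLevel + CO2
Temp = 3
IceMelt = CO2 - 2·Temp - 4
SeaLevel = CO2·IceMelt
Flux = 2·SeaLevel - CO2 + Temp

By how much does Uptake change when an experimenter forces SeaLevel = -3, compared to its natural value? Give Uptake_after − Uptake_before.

Under do(SeaLevel=-3), the mechanism SeaLevel = CO2·IceMelt is discarded; SeaLevel is fixed at -3.
IceMelt = CO2 - 2·Temp - 4  [with CO2=-1, Temp=3]  = -11
Uptake = 2·IceMelt + 2·SeaLevel + CO2  [with IceMelt=-11, SeaLevel=-3, CO2=-1]  = -29
Without intervention: IceMelt = CO2 - 2·Temp - 4  [with CO2=-1, Temp=3]  = -11; SeaLevel = CO2·IceMelt  [with CO2=-1, IceMelt=-11]  = 11; Uptake = 2·IceMelt + 2·SeaLevel + CO2  [with IceMelt=-11, SeaLevel=11, CO2=-1]  = -1.
Change = -29 − (-1) = -28.

-28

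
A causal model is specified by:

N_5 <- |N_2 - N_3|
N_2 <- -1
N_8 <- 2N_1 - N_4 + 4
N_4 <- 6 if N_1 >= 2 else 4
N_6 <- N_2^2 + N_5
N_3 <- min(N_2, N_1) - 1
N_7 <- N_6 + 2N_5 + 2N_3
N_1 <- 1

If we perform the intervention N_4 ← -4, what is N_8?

do(N_4=-4) replaces the equation N_4 <- 6 if N_1 >= 2 else 4 with the constant N_4 = -4.
N_8 = 2N_1 - N_4 + 4  [with N_1=1, N_4=-4]  = 10

10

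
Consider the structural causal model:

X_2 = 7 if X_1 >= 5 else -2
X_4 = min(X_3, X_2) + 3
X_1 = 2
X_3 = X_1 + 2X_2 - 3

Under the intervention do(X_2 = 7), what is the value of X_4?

Under do(X_2=7), the mechanism X_2 = 7 if X_1 >= 5 else -2 is discarded; X_2 is fixed at 7.
X_3 = X_1 + 2X_2 - 3  [with X_1=2, X_2=7]  = 13
X_4 = min(X_3, X_2) + 3  [with X_3=13, X_2=7]  = 10

10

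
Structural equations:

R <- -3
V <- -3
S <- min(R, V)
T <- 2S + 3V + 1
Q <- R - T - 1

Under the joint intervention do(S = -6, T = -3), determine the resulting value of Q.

-1

Setting S = -6, T = -3 by intervention discards those variables' equations.
Q = R - T - 1  [with R=-3, T=-3]  = -1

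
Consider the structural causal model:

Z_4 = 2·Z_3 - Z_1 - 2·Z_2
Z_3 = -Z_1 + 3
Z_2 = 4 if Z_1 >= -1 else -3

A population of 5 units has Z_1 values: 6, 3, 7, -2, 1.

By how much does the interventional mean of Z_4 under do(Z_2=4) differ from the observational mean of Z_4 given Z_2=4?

3.75

do(Z_2=4) breaks Z_2's dependence on Z_1. With Z_2=4 fixed, Z_4 across the units is -20, -11, -23, 4, -5, mean -11.
E[Z_4|Z_2=4] averages over only the 4 units with Z_2=4 (Z_1 = 6, 3, 7, 1): Z_4 = -20, -11, -23, -5, mean -14.75.
Difference = -11 − (-14.75) = 3.75.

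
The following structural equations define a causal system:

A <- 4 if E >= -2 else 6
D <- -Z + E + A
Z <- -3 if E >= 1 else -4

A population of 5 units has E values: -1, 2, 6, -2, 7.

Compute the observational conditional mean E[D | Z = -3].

Observing Z=-3 restricts to units where Z's equation naturally yields -3: E ∈ {2, 6, 7}. In that subpopulation D = 9, 13, 14, mean 12.

12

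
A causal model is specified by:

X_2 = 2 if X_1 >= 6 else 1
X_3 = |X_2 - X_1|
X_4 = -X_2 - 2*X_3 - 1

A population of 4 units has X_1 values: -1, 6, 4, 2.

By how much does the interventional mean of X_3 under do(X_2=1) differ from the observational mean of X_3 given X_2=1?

0.75

The intervention sets X_2=1 in all 4 units regardless of X_1. Recomputing X_3 per unit gives 2, 5, 3, 1; average 2.75.
E[X_3|X_2=1] averages over only the 3 units with X_2=1 (X_1 = -1, 4, 2): X_3 = 2, 3, 1, mean 2.
Difference = 2.75 − 2 = 0.75.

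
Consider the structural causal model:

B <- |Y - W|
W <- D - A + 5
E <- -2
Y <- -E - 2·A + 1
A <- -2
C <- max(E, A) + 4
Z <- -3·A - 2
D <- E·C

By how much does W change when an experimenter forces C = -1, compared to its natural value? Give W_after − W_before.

6

The intervention breaks the incoming arrows to C: C <- max(E, A) + 4 no longer applies, and C = -1.
D = E·C  [with E=-2, C=-1]  = 2
W = D - A + 5  [with D=2, A=-2]  = 9
Without intervention: C = max(E, A) + 4  [with E=-2, A=-2]  = 2; D = E·C  [with E=-2, C=2]  = -4; W = D - A + 5  [with D=-4, A=-2]  = 3.
Change = 9 − 3 = 6.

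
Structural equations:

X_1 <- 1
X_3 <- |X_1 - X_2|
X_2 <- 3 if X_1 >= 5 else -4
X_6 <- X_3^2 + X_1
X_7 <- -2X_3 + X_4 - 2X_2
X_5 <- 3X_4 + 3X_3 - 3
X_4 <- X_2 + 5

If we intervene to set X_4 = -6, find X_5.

-6

Intervening sets X_4 = -6 and removes its equation (X_4 <- X_2 + 5).
X_2 = 3 if X_1 >= 5 else -4  [with X_1=1]  = -4
X_3 = |X_1 - X_2|  [with X_1=1, X_2=-4]  = 5
X_5 = 3X_4 + 3X_3 - 3  [with X_4=-6, X_3=5]  = -6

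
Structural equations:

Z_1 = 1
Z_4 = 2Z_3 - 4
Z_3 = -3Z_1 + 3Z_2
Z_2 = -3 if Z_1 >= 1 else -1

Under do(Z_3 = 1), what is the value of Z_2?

-3

Under do(Z_3=1), the mechanism Z_3 = -3Z_1 + 3Z_2 is discarded; Z_3 is fixed at 1.
Since Z_2 is not a descendant of the intervened variable, it is unaffected.
Z_2 = -3 if Z_1 >= 1 else -1  [with Z_1=1]  = -3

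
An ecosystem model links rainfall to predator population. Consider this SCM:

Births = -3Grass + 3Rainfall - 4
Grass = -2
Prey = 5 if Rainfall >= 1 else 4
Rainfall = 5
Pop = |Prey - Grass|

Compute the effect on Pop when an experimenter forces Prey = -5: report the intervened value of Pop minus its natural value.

do(Prey=-5) replaces the equation Prey = 5 if Rainfall >= 1 else 4 with the constant Prey = -5.
Pop = |Prey - Grass|  [with Prey=-5, Grass=-2]  = 3
Without intervention: Prey = 5 if Rainfall >= 1 else 4  [with Rainfall=5]  = 5; Pop = |Prey - Grass|  [with Prey=5, Grass=-2]  = 7.
Change = 3 − 7 = -4.

-4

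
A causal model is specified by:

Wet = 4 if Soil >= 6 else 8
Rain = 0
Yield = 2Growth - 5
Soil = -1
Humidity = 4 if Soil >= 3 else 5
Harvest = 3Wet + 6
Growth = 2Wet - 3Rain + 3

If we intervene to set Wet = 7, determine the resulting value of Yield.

The intervention breaks the incoming arrows to Wet: Wet = 4 if Soil >= 6 else 8 no longer applies, and Wet = 7.
Growth = 2Wet - 3Rain + 3  [with Wet=7, Rain=0]  = 17
Yield = 2Growth - 5  [with Growth=17]  = 29

29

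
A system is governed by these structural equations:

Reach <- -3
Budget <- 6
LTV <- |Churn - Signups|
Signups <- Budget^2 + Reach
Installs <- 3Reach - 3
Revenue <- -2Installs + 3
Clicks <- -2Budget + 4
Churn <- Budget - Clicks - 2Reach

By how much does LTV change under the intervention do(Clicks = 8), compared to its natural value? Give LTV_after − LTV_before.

The intervention breaks the incoming arrows to Clicks: Clicks <- -2Budget + 4 no longer applies, and Clicks = 8.
Signups = Budget^2 + Reach  [with Budget=6, Reach=-3]  = 33
Churn = Budget - Clicks - 2Reach  [with Budget=6, Clicks=8, Reach=-3]  = 4
LTV = |Churn - Signups|  [with Churn=4, Signups=33]  = 29
Without intervention: Clicks = -2Budget + 4  [with Budget=6]  = -8; Signups = Budget^2 + Reach  [with Budget=6, Reach=-3]  = 33; Churn = Budget - Clicks - 2Reach  [with Budget=6, Clicks=-8, Reach=-3]  = 20; LTV = |Churn - Signups|  [with Churn=20, Signups=33]  = 13.
Change = 29 − 13 = 16.

16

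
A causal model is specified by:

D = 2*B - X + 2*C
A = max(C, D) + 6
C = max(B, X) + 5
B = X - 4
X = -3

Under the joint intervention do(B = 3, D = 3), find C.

The joint intervention fixes B = 3, D = 3, removing each variable's own equation.
C = max(B, X) + 5  [with B=3, X=-3]  = 8

8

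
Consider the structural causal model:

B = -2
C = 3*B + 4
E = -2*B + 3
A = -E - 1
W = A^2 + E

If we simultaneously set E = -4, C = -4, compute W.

Setting E = -4, C = -4 by intervention discards those variables' equations.
A = -E - 1  [with E=-4]  = 3
W = A^2 + E  [with A=3, E=-4]  = 5

5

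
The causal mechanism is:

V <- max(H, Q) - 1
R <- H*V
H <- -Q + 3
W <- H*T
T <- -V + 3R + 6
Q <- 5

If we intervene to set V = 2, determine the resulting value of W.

The intervention breaks the incoming arrows to V: V <- max(H, Q) - 1 no longer applies, and V = 2.
H = -Q + 3  [with Q=5]  = -2
R = H*V  [with H=-2, V=2]  = -4
T = -V + 3R + 6  [with V=2, R=-4]  = -8
W = H*T  [with H=-2, T=-8]  = 16

16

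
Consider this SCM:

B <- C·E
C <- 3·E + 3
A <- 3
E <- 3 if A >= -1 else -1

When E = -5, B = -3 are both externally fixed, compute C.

The joint intervention fixes E = -5, B = -3, removing each variable's own equation.
C = 3·E + 3  [with E=-5]  = -12

-12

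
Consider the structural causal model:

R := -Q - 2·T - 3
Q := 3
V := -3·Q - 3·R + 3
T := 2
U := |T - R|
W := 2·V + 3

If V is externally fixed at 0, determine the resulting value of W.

3

Under do(V=0), the mechanism V := -3·Q - 3·R + 3 is discarded; V is fixed at 0.
W = 2·V + 3  [with V=0]  = 3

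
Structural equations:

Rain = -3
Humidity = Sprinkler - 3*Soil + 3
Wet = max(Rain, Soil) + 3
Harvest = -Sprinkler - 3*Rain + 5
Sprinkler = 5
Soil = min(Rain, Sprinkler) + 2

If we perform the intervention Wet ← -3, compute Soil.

-1

Under do(Wet=-3), the mechanism Wet = max(Rain, Soil) + 3 is discarded; Wet is fixed at -3.
Since Soil is not a descendant of the intervened variable, it is unaffected.
Soil = min(Rain, Sprinkler) + 2  [with Rain=-3, Sprinkler=5]  = -1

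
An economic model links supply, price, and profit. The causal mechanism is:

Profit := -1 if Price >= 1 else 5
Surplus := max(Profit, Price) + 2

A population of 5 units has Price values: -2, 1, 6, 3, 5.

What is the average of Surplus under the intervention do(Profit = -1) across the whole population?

4.8

do(Profit=-1) breaks Profit's dependence on Price. With Profit=-1 fixed, Surplus across the units is 1, 3, 8, 5, 7, mean 4.8.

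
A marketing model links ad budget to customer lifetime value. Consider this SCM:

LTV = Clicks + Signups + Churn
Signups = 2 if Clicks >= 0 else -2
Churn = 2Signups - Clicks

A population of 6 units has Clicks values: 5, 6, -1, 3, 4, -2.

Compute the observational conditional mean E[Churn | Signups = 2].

-0.5

Conditioning on Signups=2 selects the 4 unit(s) with Clicks ∈ {5, 6, 3, 4}. Their Churn values: -1, -2, 1, 0. Mean = -0.5.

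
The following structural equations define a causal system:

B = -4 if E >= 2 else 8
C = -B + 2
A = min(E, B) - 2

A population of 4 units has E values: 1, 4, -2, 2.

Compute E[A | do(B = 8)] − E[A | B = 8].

Every unit gets B=8 under the intervention. A values become -1, 2, -4, 0; E[A|do(B=8)] = -0.75.
E[A|B=8] averages over only the 2 units with B=8 (E = 1, -2): A = -1, -4, mean -2.5.
Difference = -0.75 − (-2.5) = 1.75.

1.75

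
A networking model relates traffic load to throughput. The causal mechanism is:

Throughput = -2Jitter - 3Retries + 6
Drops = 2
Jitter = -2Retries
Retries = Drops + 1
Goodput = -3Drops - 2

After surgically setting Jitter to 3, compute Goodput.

-8

do(Jitter=3) replaces the equation Jitter = -2Retries with the constant Jitter = 3.
Goodput is not downstream of the intervention, so its value is determined by the original equations.
Goodput = -3Drops - 2  [with Drops=2]  = -8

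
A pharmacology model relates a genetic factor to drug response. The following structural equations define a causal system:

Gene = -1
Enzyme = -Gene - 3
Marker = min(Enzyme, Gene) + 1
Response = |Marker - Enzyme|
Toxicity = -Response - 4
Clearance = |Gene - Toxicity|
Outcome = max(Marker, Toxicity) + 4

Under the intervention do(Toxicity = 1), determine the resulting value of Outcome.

Under do(Toxicity=1), the mechanism Toxicity = -Response - 4 is discarded; Toxicity is fixed at 1.
Enzyme = -Gene - 3  [with Gene=-1]  = -2
Marker = min(Enzyme, Gene) + 1  [with Enzyme=-2, Gene=-1]  = -1
Outcome = max(Marker, Toxicity) + 4  [with Marker=-1, Toxicity=1]  = 5

5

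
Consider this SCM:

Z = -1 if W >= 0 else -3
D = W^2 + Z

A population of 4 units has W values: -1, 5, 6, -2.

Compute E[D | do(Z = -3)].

The intervention sets Z=-3 in all 4 units regardless of W. Recomputing D per unit gives -2, 22, 33, 1; average 13.5.

13.5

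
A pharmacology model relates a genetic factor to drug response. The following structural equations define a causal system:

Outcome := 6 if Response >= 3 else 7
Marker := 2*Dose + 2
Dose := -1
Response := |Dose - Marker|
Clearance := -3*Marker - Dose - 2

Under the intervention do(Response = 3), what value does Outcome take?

6

do(Response=3) replaces the equation Response := |Dose - Marker| with the constant Response = 3.
Outcome = 6 if Response >= 3 else 7  [with Response=3]  = 6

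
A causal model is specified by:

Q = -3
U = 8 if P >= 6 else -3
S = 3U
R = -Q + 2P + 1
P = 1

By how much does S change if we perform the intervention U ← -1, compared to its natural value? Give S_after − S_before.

6

do(U=-1) replaces the equation U = 8 if P >= 6 else -3 with the constant U = -1.
S = 3U  [with U=-1]  = -3
Without intervention: U = 8 if P >= 6 else -3  [with P=1]  = -3; S = 3U  [with U=-3]  = -9.
Change = -3 − (-9) = 6.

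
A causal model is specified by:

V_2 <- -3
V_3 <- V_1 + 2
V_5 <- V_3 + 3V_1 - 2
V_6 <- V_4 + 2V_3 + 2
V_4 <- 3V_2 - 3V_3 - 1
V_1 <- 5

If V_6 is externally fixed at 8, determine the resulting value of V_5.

do(V_6=8) replaces the equation V_6 <- V_4 + 2V_3 + 2 with the constant V_6 = 8.
Since V_5 is not a descendant of the intervened variable, it is unaffected.
V_3 = V_1 + 2  [with V_1=5]  = 7
V_5 = V_3 + 3V_1 - 2  [with V_3=7, V_1=5]  = 20

20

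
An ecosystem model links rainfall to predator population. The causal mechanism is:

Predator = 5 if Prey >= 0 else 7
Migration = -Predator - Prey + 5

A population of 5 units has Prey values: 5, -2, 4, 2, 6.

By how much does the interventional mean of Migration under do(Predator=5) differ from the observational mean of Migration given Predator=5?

Every unit gets Predator=5 under the intervention. Migration values become -5, 2, -4, -2, -6; E[Migration|do(Predator=5)] = -3.
Conditioning on Predator=5 selects the 4 unit(s) with Prey ∈ {5, 4, 2, 6}. Their Migration values: -5, -4, -2, -6. Mean = -4.25.
Difference = -3 − (-4.25) = 1.25.

1.25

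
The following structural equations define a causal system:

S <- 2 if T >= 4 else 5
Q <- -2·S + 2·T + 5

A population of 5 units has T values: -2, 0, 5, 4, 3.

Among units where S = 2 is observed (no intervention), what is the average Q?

E[Q|S=2] averages over only the 2 units with S=2 (T = 5, 4): Q = 11, 9, mean 10.

10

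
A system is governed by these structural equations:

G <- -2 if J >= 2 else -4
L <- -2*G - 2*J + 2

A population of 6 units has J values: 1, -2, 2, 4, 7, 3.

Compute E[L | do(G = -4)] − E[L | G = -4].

-6

The intervention sets G=-4 in all 6 units regardless of J. Recomputing L per unit gives 8, 14, 6, 2, -4, 4; average 5.
E[L|G=-4] averages over only the 2 units with G=-4 (J = 1, -2): L = 8, 14, mean 11.
Difference = 5 − 11 = -6.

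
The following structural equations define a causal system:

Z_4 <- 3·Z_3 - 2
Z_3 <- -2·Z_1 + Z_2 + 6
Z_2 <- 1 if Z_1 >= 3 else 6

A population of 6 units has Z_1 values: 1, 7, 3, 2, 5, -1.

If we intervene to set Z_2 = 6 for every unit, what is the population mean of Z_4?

Every unit gets Z_2=6 under the intervention. Z_4 values become 28, -8, 16, 22, 4, 40; E[Z_4|do(Z_2=6)] = 17.

17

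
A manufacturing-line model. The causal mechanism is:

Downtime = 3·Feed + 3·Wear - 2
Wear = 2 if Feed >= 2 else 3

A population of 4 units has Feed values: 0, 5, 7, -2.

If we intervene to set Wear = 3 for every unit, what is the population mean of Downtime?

Under do(Wear=3), Wear's equation is replaced by Wear=3 for every unit. Per-unit Downtime: 7, 22, 28, 1. Mean = 14.5.

14.5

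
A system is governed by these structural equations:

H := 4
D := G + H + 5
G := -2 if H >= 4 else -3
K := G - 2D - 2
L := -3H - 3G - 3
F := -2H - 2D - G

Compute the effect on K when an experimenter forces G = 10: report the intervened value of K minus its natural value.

Under do(G=10), the mechanism G := -2 if H >= 4 else -3 is discarded; G is fixed at 10.
D = G + H + 5  [with G=10, H=4]  = 19
K = G - 2D - 2  [with G=10, D=19]  = -30
Without intervention: G = -2 if H >= 4 else -3  [with H=4]  = -2; D = G + H + 5  [with G=-2, H=4]  = 7; K = G - 2D - 2  [with G=-2, D=7]  = -18.
Change = -30 − (-18) = -12.

-12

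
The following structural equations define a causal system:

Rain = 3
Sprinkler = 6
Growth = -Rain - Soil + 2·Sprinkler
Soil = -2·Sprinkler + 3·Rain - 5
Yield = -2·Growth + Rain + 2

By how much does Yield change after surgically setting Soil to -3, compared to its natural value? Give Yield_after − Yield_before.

do(Soil=-3) replaces the equation Soil = -2·Sprinkler + 3·Rain - 5 with the constant Soil = -3.
Growth = -Rain - Soil + 2·Sprinkler  [with Rain=3, Soil=-3, Sprinkler=6]  = 12
Yield = -2·Growth + Rain + 2  [with Growth=12, Rain=3]  = -19
Without intervention: Soil = -2·Sprinkler + 3·Rain - 5  [with Sprinkler=6, Rain=3]  = -8; Growth = -Rain - Soil + 2·Sprinkler  [with Rain=3, Soil=-8, Sprinkler=6]  = 17; Yield = -2·Growth + Rain + 2  [with Growth=17, Rain=3]  = -29.
Change = -19 − (-29) = 10.

10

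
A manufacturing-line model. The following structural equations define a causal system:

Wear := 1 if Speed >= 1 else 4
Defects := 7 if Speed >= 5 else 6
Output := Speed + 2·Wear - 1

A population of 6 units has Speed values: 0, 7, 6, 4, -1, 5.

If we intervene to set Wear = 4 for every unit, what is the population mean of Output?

The intervention sets Wear=4 in all 6 units regardless of Speed. Recomputing Output per unit gives 7, 14, 13, 11, 6, 12; average 10.5.

10.5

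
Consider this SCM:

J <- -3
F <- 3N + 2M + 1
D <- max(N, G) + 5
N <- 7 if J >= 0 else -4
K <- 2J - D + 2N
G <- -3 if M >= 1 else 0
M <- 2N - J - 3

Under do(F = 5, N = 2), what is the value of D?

The joint intervention fixes F = 5, N = 2, removing each variable's own equation.
M = 2N - J - 3  [with N=2, J=-3]  = 4
G = -3 if M >= 1 else 0  [with M=4]  = -3
D = max(N, G) + 5  [with N=2, G=-3]  = 7

7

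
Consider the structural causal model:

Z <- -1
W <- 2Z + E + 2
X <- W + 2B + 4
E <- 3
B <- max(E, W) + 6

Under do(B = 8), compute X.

Intervening sets B = 8 and removes its equation (B <- max(E, W) + 6).
W = 2Z + E + 2  [with Z=-1, E=3]  = 3
X = W + 2B + 4  [with W=3, B=8]  = 23

23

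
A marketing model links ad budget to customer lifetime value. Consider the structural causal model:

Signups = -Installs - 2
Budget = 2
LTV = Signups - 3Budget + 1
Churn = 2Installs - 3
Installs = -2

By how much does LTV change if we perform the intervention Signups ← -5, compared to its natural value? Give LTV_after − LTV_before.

do(Signups=-5) replaces the equation Signups = -Installs - 2 with the constant Signups = -5.
LTV = Signups - 3Budget + 1  [with Signups=-5, Budget=2]  = -10
Without intervention: Signups = -Installs - 2  [with Installs=-2]  = 0; LTV = Signups - 3Budget + 1  [with Signups=0, Budget=2]  = -5.
Change = -10 − (-5) = -5.

-5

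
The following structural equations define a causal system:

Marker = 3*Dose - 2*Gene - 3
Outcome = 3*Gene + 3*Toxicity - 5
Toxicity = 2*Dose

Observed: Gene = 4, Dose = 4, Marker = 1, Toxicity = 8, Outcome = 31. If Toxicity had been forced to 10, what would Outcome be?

Intervening sets Toxicity = 10 and removes its equation (Toxicity = 2*Dose).
Outcome = 3*Gene + 3*Toxicity - 5  [with Gene=4, Toxicity=10]  = 37

37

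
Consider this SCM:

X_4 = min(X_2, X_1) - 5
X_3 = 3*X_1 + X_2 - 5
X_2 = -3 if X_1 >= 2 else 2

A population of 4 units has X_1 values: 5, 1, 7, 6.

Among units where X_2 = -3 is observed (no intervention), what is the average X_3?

Conditioning on X_2=-3 selects the 3 unit(s) with X_1 ∈ {5, 7, 6}. Their X_3 values: 7, 13, 10. Mean = 10.

10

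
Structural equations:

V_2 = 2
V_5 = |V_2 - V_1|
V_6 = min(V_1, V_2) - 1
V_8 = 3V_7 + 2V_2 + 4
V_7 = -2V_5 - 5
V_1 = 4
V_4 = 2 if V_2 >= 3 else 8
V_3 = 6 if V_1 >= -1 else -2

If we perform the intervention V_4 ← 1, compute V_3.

Under do(V_4=1), the mechanism V_4 = 2 if V_2 >= 3 else 8 is discarded; V_4 is fixed at 1.
Since V_3 is not a descendant of the intervened variable, it is unaffected.
V_3 = 6 if V_1 >= -1 else -2  [with V_1=4]  = 6

6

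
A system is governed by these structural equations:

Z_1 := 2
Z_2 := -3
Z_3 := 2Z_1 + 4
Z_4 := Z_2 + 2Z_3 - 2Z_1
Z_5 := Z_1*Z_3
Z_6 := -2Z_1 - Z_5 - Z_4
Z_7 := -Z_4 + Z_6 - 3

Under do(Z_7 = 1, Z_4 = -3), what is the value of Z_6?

-17

Setting Z_7 = 1, Z_4 = -3 by intervention discards those variables' equations.
Z_3 = 2Z_1 + 4  [with Z_1=2]  = 8
Z_5 = Z_1*Z_3  [with Z_1=2, Z_3=8]  = 16
Z_6 = -2Z_1 - Z_5 - Z_4  [with Z_1=2, Z_5=16, Z_4=-3]  = -17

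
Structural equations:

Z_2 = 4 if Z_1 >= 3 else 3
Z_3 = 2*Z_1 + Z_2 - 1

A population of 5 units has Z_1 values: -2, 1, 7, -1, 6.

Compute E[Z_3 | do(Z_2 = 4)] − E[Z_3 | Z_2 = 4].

-8.6

The intervention sets Z_2=4 in all 5 units regardless of Z_1. Recomputing Z_3 per unit gives -1, 5, 17, 1, 15; average 7.4.
Conditioning on Z_2=4 selects the 2 unit(s) with Z_1 ∈ {7, 6}. Their Z_3 values: 17, 15. Mean = 16.
Difference = 7.4 − 16 = -8.6.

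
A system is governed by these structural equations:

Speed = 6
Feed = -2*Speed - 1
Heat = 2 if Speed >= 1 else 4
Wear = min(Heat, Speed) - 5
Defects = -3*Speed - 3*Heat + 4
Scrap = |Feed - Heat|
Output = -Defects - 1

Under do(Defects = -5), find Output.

4

Under do(Defects=-5), the mechanism Defects = -3*Speed - 3*Heat + 4 is discarded; Defects is fixed at -5.
Output = -Defects - 1  [with Defects=-5]  = 4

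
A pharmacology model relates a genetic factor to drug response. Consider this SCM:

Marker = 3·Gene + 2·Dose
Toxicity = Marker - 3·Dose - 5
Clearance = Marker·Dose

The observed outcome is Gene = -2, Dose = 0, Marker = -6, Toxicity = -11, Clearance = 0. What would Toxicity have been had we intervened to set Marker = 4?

The intervention breaks the incoming arrows to Marker: Marker = 3·Gene + 2·Dose no longer applies, and Marker = 4.
Toxicity = Marker - 3·Dose - 5  [with Marker=4, Dose=0]  = -1

-1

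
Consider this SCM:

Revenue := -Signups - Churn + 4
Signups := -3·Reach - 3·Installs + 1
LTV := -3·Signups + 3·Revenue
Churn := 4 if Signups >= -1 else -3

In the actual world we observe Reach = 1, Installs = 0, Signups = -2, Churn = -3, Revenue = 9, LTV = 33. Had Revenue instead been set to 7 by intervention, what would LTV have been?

The intervention breaks the incoming arrows to Revenue: Revenue := -Signups - Churn + 4 no longer applies, and Revenue = 7.
Signups = -3·Reach - 3·Installs + 1  [with Reach=1, Installs=0]  = -2
LTV = -3·Signups + 3·Revenue  [with Signups=-2, Revenue=7]  = 27

27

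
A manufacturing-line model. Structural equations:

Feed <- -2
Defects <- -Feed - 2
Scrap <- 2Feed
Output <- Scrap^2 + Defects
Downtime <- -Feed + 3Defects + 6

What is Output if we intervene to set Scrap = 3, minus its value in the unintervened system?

-7

The intervention breaks the incoming arrows to Scrap: Scrap <- 2Feed no longer applies, and Scrap = 3.
Defects = -Feed - 2  [with Feed=-2]  = 0
Output = Scrap^2 + Defects  [with Scrap=3, Defects=0]  = 9
Without intervention: Defects = -Feed - 2  [with Feed=-2]  = 0; Scrap = 2Feed  [with Feed=-2]  = -4; Output = Scrap^2 + Defects  [with Scrap=-4, Defects=0]  = 16.
Change = 9 − 16 = -7.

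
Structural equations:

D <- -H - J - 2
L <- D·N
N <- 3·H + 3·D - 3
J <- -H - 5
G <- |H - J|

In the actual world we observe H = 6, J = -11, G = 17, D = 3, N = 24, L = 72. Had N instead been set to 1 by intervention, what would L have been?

3

The intervention breaks the incoming arrows to N: N <- 3·H + 3·D - 3 no longer applies, and N = 1.
J = -H - 5  [with H=6]  = -11
D = -H - J - 2  [with H=6, J=-11]  = 3
L = D·N  [with D=3, N=1]  = 3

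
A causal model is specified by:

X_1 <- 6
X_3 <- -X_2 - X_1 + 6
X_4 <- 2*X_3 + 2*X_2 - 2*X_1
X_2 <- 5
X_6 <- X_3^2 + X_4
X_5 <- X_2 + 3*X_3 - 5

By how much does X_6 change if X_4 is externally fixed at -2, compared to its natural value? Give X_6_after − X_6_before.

Under do(X_4=-2), the mechanism X_4 <- 2*X_3 + 2*X_2 - 2*X_1 is discarded; X_4 is fixed at -2.
X_3 = -X_2 - X_1 + 6  [with X_2=5, X_1=6]  = -5
X_6 = X_3^2 + X_4  [with X_3=-5, X_4=-2]  = 23
Without intervention: X_3 = -X_2 - X_1 + 6  [with X_2=5, X_1=6]  = -5; X_4 = 2*X_3 + 2*X_2 - 2*X_1  [with X_3=-5, X_2=5, X_1=6]  = -12; X_6 = X_3^2 + X_4  [with X_3=-5, X_4=-12]  = 13.
Change = 23 − 13 = 10.

10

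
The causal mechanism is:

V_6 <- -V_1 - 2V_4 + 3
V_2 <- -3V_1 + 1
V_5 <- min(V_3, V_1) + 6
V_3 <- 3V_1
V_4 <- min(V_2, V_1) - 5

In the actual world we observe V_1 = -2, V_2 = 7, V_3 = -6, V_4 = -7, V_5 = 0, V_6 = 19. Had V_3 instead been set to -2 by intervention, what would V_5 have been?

4

do(V_3=-2) replaces the equation V_3 <- 3V_1 with the constant V_3 = -2.
V_5 = min(V_3, V_1) + 6  [with V_3=-2, V_1=-2]  = 4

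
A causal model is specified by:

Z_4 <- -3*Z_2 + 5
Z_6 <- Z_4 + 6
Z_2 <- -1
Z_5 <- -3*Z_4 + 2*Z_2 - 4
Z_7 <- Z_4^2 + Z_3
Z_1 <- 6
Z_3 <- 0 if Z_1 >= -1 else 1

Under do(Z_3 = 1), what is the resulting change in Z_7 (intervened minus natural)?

The intervention breaks the incoming arrows to Z_3: Z_3 <- 0 if Z_1 >= -1 else 1 no longer applies, and Z_3 = 1.
Z_4 = -3*Z_2 + 5  [with Z_2=-1]  = 8
Z_7 = Z_4^2 + Z_3  [with Z_4=8, Z_3=1]  = 65
Without intervention: Z_3 = 0 if Z_1 >= -1 else 1  [with Z_1=6]  = 0; Z_4 = -3*Z_2 + 5  [with Z_2=-1]  = 8; Z_7 = Z_4^2 + Z_3  [with Z_4=8, Z_3=0]  = 64.
Change = 65 − 64 = 1.

1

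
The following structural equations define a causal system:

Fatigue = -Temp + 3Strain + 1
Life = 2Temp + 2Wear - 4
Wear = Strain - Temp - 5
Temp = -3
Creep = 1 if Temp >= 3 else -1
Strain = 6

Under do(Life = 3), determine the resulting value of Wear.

4

do(Life=3) replaces the equation Life = 2Temp + 2Wear - 4 with the constant Life = 3.
No directed path runs from Life to Wear, so Wear keeps its natural value.
Wear = Strain - Temp - 5  [with Strain=6, Temp=-3]  = 4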